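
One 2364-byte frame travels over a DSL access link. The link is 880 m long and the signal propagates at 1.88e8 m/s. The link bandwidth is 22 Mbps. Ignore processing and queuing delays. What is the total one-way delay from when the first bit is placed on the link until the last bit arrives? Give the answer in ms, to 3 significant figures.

L = 2364 × 8 = 18912 bits.
Transmission delay = L/R = 18912 / 22000000 = 0.859636 ms.
Propagation delay = d/s = 880 m / 188000000 m/s = 0.00468085 ms.
Total = 0.864 ms.

0.864 ms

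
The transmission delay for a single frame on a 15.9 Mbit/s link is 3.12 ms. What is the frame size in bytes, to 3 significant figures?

L = R × t_tx = 15900000 b/s × 0.00312 s = 49608 bits.
In bytes: 49608 / 8 = 6200 bytes.

6200 bytes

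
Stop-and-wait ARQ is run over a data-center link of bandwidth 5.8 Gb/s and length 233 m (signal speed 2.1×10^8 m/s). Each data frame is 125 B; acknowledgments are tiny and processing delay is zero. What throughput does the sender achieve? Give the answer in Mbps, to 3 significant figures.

418 Mbps

t_tx = L/R = 1000/5800000000 = 1.72414e-07 s.
t_prop = 233/210000000 = 1.10952e-06 s; RTT = 2.21905e-06 s.
Cycle = t_tx + RTT = 2.39146e-06 s.
Throughput = L / cycle = 1000 / 2.39146e-06 = 418 Mbps.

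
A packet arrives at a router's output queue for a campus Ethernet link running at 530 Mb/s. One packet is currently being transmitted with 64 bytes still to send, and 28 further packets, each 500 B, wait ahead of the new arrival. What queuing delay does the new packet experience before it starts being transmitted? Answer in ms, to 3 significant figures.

0.212 ms

Each queued packet: L/R = 4000/530000000 = 0.00754717 ms.
28 queued → 0.211321 ms.
Plus remaining 512 bits of current packet: 0.000966038 ms.
Queuing delay = 0.212 ms.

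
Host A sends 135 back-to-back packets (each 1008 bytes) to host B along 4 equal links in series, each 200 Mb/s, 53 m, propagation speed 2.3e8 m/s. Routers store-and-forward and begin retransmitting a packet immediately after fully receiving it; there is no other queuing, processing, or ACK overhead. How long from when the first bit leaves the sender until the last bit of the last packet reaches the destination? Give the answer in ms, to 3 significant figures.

Per-hop transmission t_tx = L/R = 8064/200000000 = 0.04032 ms.
Per-hop propagation t_prop = 53/2.3e+08 = 0.000230435 ms.
Pipeline fill: first packet needs 4·t_tx to clear all hops; remaining 134 packets each add one t_tx.
Total = (4+135-1)·t_tx + 4·t_prop = 138·0.04032 + 4·0.000230435 = 5.57 ms.

5.57 ms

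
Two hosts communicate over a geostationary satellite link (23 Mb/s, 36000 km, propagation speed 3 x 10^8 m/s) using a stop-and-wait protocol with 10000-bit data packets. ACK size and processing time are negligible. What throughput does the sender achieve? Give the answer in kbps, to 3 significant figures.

41.6 kbps

t_tx = L/R = 10000/23000000 = 0.000434783 s.
t_prop = 36000000/300000000 = 0.12 s; RTT = 0.24 s.
Cycle = t_tx + RTT = 0.240435 s.
Throughput = L / cycle = 10000 / 0.240435 = 41.6 kbps.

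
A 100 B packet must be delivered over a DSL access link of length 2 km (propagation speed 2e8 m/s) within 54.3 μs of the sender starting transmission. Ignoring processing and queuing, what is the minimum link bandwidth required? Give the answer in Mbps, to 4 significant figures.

18.06 Mbps

L = 800 bits.
Propagation delay = 2000 / 200000000 = 10 μs.
Transmission budget = 54.3 − 10 = 44.3 μs.
R ≥ L / t_tx = 800 bits / 4.43e-05 s = 18.06 Mbps.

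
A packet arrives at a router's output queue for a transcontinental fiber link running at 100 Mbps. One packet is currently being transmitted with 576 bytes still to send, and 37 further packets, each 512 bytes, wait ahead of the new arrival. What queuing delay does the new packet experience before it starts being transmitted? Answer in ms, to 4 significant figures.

Each queued packet: L/R = 4096/100000000 = 0.04096 ms.
37 queued → 1.51552 ms.
Plus remaining 4608 bits of current packet: 0.04608 ms.
Queuing delay = 1.562 ms.

1.562 ms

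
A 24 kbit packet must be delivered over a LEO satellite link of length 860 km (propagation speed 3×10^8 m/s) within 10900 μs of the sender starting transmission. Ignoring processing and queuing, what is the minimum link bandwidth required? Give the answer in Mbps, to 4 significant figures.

Propagation delay = 860000 / 300000000 = 2866.67 μs.
Transmission budget = 10900 − 2866.67 = 8033.33 μs.
R ≥ L / t_tx = 24000 bits / 0.00803333 s = 2.988 Mbps.

2.988 Mbps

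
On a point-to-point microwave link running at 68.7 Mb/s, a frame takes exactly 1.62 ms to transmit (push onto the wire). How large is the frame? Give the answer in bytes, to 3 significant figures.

L = R × t_tx = 68700000 b/s × 0.00162 s = 111294 bits.
In bytes: 111294 / 8 = 13900 bytes.

13900 bytes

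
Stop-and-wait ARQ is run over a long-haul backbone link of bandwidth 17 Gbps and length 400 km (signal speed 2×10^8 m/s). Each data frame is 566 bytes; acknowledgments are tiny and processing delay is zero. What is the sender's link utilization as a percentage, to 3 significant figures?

t_tx = L/R = 4528/17000000000 = 2.66353e-07 s.
t_prop = 400000/200000000 = 0.002 s; RTT = 0.004 s.
Cycle = t_tx + RTT = 0.00400027 s.
Utilization = t_tx / cycle = 2.66353e-07/0.00400027 = 0.00666 %.

0.00666 %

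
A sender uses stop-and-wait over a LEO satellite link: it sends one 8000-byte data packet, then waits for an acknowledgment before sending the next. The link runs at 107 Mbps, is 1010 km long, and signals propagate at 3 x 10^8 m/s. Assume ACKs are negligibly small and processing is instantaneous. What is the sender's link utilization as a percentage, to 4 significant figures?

8.158 %

t_tx = L/R = 64000/107000000 = 0.000598131 s.
t_prop = 1010000/300000000 = 0.00336667 s; RTT = 0.00673333 s.
Cycle = t_tx + RTT = 0.00733146 s.
Utilization = t_tx / cycle = 0.000598131/0.00733146 = 8.158 %.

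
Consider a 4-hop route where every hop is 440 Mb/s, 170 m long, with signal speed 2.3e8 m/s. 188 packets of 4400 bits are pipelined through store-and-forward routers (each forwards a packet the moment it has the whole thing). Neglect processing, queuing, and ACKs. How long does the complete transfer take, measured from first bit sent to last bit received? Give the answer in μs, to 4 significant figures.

Per-hop transmission t_tx = L/R = 4400/440000000 = 10 μs.
Per-hop propagation t_prop = 170/2.3e+08 = 0.73913 μs.
Pipeline fill: first packet needs 4·t_tx to clear all hops; remaining 187 packets each add one t_tx.
Total = (4+188-1)·t_tx + 4·t_prop = 191·10 + 4·0.73913 = 1913 μs.

1913 μs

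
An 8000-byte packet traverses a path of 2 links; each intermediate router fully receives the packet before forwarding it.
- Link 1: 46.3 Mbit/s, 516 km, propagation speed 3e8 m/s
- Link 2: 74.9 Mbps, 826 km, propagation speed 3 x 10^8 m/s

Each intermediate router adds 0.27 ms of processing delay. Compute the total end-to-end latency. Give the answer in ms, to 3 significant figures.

6.98 ms

L = 8000 × 8 = 64000 bits.
Transmission delays (L/R per hop): 1.38229, 0.854473 ms; sum = 2.23676 ms.
Propagation delays (d/s per hop): 1.72, 2.75333 ms; sum = 4.47333 ms.
Processing at 1 router(s): 1 × 0.27 ms = 0.27 ms.
End-to-end = 6.98 ms.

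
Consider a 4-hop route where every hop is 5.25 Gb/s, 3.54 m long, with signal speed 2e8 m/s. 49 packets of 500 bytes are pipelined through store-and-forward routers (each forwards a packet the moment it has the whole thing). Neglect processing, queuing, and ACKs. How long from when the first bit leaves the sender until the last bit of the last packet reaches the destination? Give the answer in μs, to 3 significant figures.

39.7 μs

Per-hop transmission t_tx = L/R = 4000/5250000000 = 0.761905 μs.
Per-hop propagation t_prop = 3.54/200000000 = 0.0177 μs.
Pipeline fill: first packet needs 4·t_tx to clear all hops; remaining 48 packets each add one t_tx.
Total = (4+49-1)·t_tx + 4·t_prop = 52·0.761905 + 4·0.0177 = 39.7 μs.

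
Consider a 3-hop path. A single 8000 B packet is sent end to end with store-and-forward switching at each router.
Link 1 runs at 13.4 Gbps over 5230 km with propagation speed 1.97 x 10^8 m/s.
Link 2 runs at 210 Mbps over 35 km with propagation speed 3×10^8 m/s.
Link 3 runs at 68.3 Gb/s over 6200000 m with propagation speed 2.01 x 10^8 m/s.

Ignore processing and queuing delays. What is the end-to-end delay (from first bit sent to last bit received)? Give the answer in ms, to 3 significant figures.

57.8 ms

L = 8000 × 8 = 64000 bits.
Transmission delays (L/R per hop): 0.00477612, 0.304762, 0.000937042 ms; sum = 0.310475 ms.
Propagation delays (d/s per hop): 26.5482, 0.116667, 30.8458 ms; sum = 57.5107 ms.
End-to-end = 57.8 ms.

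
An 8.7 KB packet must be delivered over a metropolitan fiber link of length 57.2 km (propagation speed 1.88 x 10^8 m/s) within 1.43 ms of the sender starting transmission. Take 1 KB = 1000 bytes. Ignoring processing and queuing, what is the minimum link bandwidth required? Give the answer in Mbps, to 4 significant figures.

L = 69600 bits.
Propagation delay = 57200 / 188000000 = 0.304255 ms.
Transmission budget = 1.43 − 0.304255 = 1.12574 ms.
R ≥ L / t_tx = 69600 bits / 0.00112574 s = 61.83 Mbps.

61.83 Mbps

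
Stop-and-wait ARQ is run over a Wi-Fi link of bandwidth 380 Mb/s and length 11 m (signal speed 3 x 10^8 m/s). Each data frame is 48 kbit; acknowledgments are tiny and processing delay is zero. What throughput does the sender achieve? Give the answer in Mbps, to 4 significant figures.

t_tx = L/R = 48000/380000000 = 0.000126316 s.
t_prop = 11/300000000 = 3.66667e-08 s; RTT = 7.33333e-08 s.
Cycle = t_tx + RTT = 0.000126389 s.
Throughput = L / cycle = 48000 / 0.000126389 = 379.8 Mbps.

379.8 Mbps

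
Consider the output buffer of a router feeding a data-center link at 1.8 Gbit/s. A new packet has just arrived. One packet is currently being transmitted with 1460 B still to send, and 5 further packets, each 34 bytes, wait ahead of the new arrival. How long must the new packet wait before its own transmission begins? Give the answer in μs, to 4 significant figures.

Each queued packet: L/R = 272/1800000000 = 0.151111 μs.
5 queued → 0.755556 μs.
Plus remaining 11680 bits of current packet: 6.48889 μs.
Queuing delay = 7.244 μs.

7.244 μs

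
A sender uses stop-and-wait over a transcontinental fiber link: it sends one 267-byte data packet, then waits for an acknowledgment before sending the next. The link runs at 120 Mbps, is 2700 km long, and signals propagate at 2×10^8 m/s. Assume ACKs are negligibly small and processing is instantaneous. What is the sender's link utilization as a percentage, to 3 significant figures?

0.0659 %

t_tx = L/R = 2136/120000000 = 1.78e-05 s.
t_prop = 2700000/200000000 = 0.0135 s; RTT = 0.027 s.
Cycle = t_tx + RTT = 0.0270178 s.
Utilization = t_tx / cycle = 1.78e-05/0.0270178 = 0.0659 %.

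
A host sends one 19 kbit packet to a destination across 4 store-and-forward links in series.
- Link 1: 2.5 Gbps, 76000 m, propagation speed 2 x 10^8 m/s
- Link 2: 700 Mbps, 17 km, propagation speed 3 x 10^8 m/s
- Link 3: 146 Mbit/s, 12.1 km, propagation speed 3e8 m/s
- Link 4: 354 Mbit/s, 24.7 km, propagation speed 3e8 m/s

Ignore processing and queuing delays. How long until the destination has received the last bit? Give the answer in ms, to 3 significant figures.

0.778 ms

L = 19000 bits.
Transmission delays (L/R per hop): 0.0076, 0.0271429, 0.130137, 0.0536723 ms; sum = 0.218552 ms.
Propagation delays (d/s per hop): 0.38, 0.0566667, 0.0403333, 0.0823333 ms; sum = 0.559333 ms.
End-to-end = 0.778 ms.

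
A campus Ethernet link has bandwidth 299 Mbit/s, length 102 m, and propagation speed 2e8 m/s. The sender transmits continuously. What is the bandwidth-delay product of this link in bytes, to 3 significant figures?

19.1 bytes

Propagation delay = 102 / 200000000 = 5.1e-07 s.
BDP = R × t_prop = 299000000 × 5.1e-07 = 152.49 bits.
In bytes: 152.49/8 = 19.1 bytes.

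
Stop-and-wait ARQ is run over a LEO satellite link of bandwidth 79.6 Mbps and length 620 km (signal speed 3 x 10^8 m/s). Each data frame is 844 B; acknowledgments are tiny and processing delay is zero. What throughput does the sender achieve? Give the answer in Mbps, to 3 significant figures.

t_tx = L/R = 6752/79600000 = 8.48241e-05 s.
t_prop = 620000/300000000 = 0.00206667 s; RTT = 0.00413333 s.
Cycle = t_tx + RTT = 0.00421816 s.
Throughput = L / cycle = 6752 / 0.00421816 = 1.60 Mbps.

1.60 Mbps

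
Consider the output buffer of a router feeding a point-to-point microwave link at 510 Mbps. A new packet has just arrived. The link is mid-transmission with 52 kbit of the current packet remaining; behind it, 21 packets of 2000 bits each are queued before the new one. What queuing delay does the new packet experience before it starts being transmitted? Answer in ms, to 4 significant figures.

0.1843 ms

Each queued packet: L/R = 2000/510000000 = 0.00392157 ms.
21 queued → 0.0823529 ms.
Plus remaining 52000 bits of current packet: 0.101961 ms.
Queuing delay = 0.1843 ms.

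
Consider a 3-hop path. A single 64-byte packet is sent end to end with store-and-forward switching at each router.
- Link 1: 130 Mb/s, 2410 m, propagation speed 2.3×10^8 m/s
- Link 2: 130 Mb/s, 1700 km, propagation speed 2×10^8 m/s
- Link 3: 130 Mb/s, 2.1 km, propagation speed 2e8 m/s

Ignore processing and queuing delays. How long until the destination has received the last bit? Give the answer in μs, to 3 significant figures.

8530 μs

L = 64 × 8 = 512 bits.
Transmission delay per hop = L/R = 512/130000000 = 3.93846 μs; 3 hops → 11.8154 μs.
Propagation delays (d/s per hop): 10.4783, 8500, 10.5 μs; sum = 8520.98 μs.
End-to-end = 8530 μs.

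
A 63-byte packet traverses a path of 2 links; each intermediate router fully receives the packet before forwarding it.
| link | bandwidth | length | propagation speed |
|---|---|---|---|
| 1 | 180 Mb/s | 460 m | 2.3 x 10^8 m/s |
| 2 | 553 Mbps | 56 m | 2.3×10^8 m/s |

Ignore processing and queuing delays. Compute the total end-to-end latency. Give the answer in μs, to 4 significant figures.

5.955 μs

L = 63 × 8 = 504 bits.
Transmission delays (L/R per hop): 2.8, 0.911392 μs; sum = 3.71139 μs.
Propagation delays (d/s per hop): 2, 0.243478 μs; sum = 2.24348 μs.
End-to-end = 5.955 μs.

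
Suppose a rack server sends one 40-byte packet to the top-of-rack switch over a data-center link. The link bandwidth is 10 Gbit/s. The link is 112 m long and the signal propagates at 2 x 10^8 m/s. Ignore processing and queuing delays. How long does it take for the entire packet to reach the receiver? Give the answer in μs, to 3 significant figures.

0.592 μs

L = 40 × 8 = 320 bits.
Transmission delay = L/R = 320 / 10000000000 = 0.032 μs.
Propagation delay = d/s = 112 m / 200000000 m/s = 0.56 μs.
Total = 0.592 μs.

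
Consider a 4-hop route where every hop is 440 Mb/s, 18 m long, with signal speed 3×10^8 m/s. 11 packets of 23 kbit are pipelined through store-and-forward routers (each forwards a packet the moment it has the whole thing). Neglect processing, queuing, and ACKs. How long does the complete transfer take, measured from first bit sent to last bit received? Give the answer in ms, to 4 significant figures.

0.7321 ms

Per-hop transmission t_tx = L/R = 23000/440000000 = 0.0522727 ms.
Per-hop propagation t_prop = 18/300000000 = 6e-05 ms.
Pipeline fill: first packet needs 4·t_tx to clear all hops; remaining 10 packets each add one t_tx.
Total = (4+11-1)·t_tx + 4·t_prop = 14·0.0522727 + 4·6e-05 = 0.7321 ms.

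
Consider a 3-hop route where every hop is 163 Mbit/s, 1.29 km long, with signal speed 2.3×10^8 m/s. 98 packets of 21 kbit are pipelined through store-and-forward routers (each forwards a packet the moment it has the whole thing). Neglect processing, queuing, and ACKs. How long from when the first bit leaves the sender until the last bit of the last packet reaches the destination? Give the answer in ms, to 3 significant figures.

Per-hop transmission t_tx = L/R = 21000/163000000 = 0.128834 ms.
Per-hop propagation t_prop = 1290/2.3e+08 = 0.0056087 ms.
Pipeline fill: first packet needs 3·t_tx to clear all hops; remaining 97 packets each add one t_tx.
Total = (3+98-1)·t_tx + 3·t_prop = 100·0.128834 + 3·0.0056087 = 12.9 ms.

12.9 ms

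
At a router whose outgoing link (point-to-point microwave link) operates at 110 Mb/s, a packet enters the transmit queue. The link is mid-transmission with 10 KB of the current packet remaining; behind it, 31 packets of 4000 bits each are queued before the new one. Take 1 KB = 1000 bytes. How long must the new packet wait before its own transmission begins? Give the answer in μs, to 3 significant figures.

Each queued packet: L/R = 4000/110000000 = 36.3636 μs.
31 queued → 1127.27 μs.
Plus remaining 80000 bits of current packet: 727.273 μs.
Queuing delay = 1850 μs.

1850 μs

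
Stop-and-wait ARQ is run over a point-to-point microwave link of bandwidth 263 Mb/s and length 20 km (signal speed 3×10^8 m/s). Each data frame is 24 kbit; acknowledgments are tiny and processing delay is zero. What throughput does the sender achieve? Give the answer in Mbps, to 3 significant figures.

t_tx = L/R = 24000/263000000 = 9.12548e-05 s.
t_prop = 20000/300000000 = 6.66667e-05 s; RTT = 0.000133333 s.
Cycle = t_tx + RTT = 0.000224588 s.
Throughput = L / cycle = 24000 / 0.000224588 = 107 Mbps.

107 Mbps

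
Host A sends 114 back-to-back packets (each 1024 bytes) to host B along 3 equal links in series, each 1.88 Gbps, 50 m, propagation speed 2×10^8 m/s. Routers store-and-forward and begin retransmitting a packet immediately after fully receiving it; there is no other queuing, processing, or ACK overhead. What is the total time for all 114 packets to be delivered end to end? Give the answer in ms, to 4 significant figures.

0.5062 ms

Per-hop transmission t_tx = L/R = 8192/1880000000 = 0.00435745 ms.
Per-hop propagation t_prop = 50/200000000 = 0.00025 ms.
Pipeline fill: first packet needs 3·t_tx to clear all hops; remaining 113 packets each add one t_tx.
Total = (3+114-1)·t_tx + 3·t_prop = 116·0.00435745 + 3·0.00025 = 0.5062 ms.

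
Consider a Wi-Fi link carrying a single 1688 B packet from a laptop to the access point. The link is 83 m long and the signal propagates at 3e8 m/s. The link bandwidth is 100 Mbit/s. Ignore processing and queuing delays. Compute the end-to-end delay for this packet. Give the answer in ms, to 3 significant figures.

L = 1688 × 8 = 13504 bits.
Transmission delay = L/R = 13504 / 100000000 = 0.13504 ms.
Propagation delay = d/s = 83 m / 300000000 m/s = 0.000276667 ms.
Total = 0.135 ms.

0.135 ms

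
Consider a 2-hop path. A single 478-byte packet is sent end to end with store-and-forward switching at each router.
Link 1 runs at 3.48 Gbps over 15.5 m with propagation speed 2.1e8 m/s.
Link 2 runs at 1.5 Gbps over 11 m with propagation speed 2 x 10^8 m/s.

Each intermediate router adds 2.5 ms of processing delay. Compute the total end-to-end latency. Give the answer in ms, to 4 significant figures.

2.504 ms

L = 478 × 8 = 3824 bits.
Transmission delays (L/R per hop): 0.00109885, 0.00254933 ms; sum = 0.00364818 ms.
Propagation delays (d/s per hop): 7.38095e-05, 5.5e-05 ms; sum = 0.00012881 ms.
Processing at 1 router(s): 1 × 2.5 ms = 2.5 ms.
End-to-end = 2.504 ms.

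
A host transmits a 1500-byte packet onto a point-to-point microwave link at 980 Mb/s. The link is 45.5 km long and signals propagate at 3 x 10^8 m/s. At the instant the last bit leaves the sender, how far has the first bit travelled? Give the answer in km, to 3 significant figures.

3.67 km

t_tx = L/R = 12000/980000000 = 1.22449e-05 s.
Distance = s × t_tx = 300000000 × 1.22449e-05 = 3.67 km.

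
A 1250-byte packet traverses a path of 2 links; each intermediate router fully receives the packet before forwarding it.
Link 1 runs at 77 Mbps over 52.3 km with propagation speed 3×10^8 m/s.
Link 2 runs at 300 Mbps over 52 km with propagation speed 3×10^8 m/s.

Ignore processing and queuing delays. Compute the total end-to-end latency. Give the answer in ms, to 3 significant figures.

0.511 ms

L = 1250 × 8 = 10000 bits.
Transmission delays (L/R per hop): 0.12987, 0.0333333 ms; sum = 0.163203 ms.
Propagation delays (d/s per hop): 0.174333, 0.173333 ms; sum = 0.347667 ms.
End-to-end = 0.511 ms.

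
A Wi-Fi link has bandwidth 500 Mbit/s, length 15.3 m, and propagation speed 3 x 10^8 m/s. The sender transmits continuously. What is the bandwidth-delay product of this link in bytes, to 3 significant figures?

Propagation delay = 15.3 / 300000000 = 5.1e-08 s.
BDP = R × t_prop = 500000000 × 5.1e-08 = 25.5 bits.
In bytes: 25.5/8 = 3.19 bytes.

3.19 bytes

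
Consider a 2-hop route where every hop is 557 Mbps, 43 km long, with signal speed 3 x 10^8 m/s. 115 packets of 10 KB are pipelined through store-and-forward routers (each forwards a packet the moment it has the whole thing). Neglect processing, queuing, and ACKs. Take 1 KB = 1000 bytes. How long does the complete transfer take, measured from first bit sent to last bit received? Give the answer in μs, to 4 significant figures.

Per-hop transmission t_tx = L/R = 80000/557000000 = 143.627 μs.
Per-hop propagation t_prop = 43000/300000000 = 143.333 μs.
Pipeline fill: first packet needs 2·t_tx to clear all hops; remaining 114 packets each add one t_tx.
Total = (2+115-1)·t_tx + 2·t_prop = 116·143.627 + 2·143.333 = 16950 μs.

16950 μs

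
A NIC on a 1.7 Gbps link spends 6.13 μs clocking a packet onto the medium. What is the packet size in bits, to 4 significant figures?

L = R × t_tx = 1700000000 b/s × 6.13e-06 s = 10421 bits.

10420 bits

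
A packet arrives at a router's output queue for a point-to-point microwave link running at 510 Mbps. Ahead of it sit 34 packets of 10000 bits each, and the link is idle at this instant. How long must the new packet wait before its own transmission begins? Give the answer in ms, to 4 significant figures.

Each queued packet: L/R = 10000/510000000 = 0.0196078 ms.
34 queued → 0.666667 ms.
Queuing delay = 0.6667 ms.

0.6667 ms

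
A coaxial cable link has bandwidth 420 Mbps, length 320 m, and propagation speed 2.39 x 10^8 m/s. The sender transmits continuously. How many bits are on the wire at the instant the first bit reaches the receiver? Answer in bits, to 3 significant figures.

Propagation delay = 320 / 239000000 = 1.33891e-06 s.
BDP = R × t_prop = 420000000 × 1.33891e-06 = 562.343 bits.

562 bits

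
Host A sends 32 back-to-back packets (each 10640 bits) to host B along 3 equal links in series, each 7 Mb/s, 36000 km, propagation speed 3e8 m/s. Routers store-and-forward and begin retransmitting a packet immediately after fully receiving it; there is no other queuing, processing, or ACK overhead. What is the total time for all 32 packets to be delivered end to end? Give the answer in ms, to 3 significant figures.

412 ms

Per-hop transmission t_tx = L/R = 10640/7000000 = 1.52 ms.
Per-hop propagation t_prop = 36000000/300000000 = 120 ms.
Pipeline fill: first packet needs 3·t_tx to clear all hops; remaining 31 packets each add one t_tx.
Total = (3+32-1)·t_tx + 3·t_prop = 34·1.52 + 3·120 = 412 ms.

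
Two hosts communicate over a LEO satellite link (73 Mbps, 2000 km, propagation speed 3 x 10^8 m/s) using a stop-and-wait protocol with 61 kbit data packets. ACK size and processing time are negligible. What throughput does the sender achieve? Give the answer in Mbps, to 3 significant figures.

4.31 Mbps

t_tx = L/R = 61000/73000000 = 0.000835616 s.
t_prop = 2000000/300000000 = 0.00666667 s; RTT = 0.0133333 s.
Cycle = t_tx + RTT = 0.0141689 s.
Throughput = L / cycle = 61000 / 0.0141689 = 4.31 Mbps.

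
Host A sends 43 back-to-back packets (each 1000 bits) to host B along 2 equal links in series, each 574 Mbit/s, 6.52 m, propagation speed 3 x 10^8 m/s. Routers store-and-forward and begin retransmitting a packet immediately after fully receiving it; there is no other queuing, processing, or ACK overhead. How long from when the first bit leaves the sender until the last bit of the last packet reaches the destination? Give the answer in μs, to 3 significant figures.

Per-hop transmission t_tx = L/R = 1000/574000000 = 1.74216 μs.
Per-hop propagation t_prop = 6.52/300000000 = 0.0217333 μs.
Pipeline fill: first packet needs 2·t_tx to clear all hops; remaining 42 packets each add one t_tx.
Total = (2+43-1)·t_tx + 2·t_prop = 44·1.74216 + 2·0.0217333 = 76.7 μs.

76.7 μs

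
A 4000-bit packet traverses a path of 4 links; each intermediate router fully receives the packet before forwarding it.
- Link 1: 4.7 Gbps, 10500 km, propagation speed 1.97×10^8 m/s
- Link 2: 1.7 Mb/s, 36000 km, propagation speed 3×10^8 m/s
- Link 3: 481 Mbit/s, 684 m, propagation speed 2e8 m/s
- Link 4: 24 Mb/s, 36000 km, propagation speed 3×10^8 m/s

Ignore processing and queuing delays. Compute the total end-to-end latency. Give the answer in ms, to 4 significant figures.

295.8 ms

Transmission delays (L/R per hop): 0.000851064, 2.35294, 0.00831601, 0.166667 ms; sum = 2.52877 ms.
Propagation delays (d/s per hop): 53.2995, 120, 0.00342, 120 ms; sum = 293.303 ms.
End-to-end = 295.8 ms.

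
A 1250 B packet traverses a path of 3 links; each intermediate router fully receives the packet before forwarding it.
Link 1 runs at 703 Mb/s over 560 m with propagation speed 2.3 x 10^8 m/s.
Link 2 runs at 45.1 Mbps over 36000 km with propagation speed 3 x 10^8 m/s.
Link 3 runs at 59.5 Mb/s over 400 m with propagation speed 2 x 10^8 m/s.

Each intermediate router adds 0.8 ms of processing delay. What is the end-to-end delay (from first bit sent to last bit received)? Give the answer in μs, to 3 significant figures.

L = 1250 × 8 = 10000 bits.
Transmission delays (L/R per hop): 14.2248, 221.729, 168.067 μs; sum = 404.021 μs.
Propagation delays (d/s per hop): 2.43478, 120000, 2 μs; sum = 120004 μs.
Processing at 2 router(s): 2 × 0.8 ms = 1600 μs.
End-to-end = 122000 μs.

122000 μs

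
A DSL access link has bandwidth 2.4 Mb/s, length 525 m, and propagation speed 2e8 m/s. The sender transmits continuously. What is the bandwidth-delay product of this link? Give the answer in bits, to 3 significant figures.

Propagation delay = 525 / 200000000 = 2.625e-06 s.
BDP = R × t_prop = 2400000 × 2.625e-06 = 6.3 bits.

6.30 bits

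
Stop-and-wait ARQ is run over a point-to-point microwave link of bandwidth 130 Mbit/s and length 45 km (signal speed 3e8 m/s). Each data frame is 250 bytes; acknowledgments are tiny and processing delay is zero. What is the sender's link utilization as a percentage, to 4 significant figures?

t_tx = L/R = 2000/130000000 = 1.53846e-05 s.
t_prop = 45000/300000000 = 0.00015 s; RTT = 0.0003 s.
Cycle = t_tx + RTT = 0.000315385 s.
Utilization = t_tx / cycle = 1.53846e-05/0.000315385 = 4.878 %.

4.878 %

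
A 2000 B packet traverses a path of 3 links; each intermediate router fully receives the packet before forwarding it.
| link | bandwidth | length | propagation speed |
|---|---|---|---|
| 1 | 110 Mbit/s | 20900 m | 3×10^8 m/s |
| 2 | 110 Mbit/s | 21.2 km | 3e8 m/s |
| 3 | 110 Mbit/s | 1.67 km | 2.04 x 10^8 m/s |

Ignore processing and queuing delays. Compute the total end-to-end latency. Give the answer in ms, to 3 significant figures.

L = 2000 × 8 = 16000 bits.
Transmission delay per hop = L/R = 16000/110000000 = 0.145455 ms; 3 hops → 0.436364 ms.
Propagation delays (d/s per hop): 0.0696667, 0.0706667, 0.00818627 ms; sum = 0.14852 ms.
End-to-end = 0.585 ms.

0.585 ms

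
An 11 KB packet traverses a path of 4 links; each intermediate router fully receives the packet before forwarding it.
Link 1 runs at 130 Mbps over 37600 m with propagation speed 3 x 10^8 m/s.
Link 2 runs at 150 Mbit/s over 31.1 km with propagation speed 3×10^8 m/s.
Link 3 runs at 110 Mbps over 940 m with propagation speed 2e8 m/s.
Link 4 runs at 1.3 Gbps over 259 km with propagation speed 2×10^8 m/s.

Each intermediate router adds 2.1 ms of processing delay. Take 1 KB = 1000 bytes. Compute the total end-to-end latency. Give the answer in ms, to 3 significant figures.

9.96 ms

L = 88000 bits.
Transmission delays (L/R per hop): 0.676923, 0.586667, 0.8, 0.0676923 ms; sum = 2.13128 ms.
Propagation delays (d/s per hop): 0.125333, 0.103667, 0.0047, 1.295 ms; sum = 1.5287 ms.
Processing at 3 router(s): 3 × 2.1 ms = 6.3 ms.
End-to-end = 9.96 ms.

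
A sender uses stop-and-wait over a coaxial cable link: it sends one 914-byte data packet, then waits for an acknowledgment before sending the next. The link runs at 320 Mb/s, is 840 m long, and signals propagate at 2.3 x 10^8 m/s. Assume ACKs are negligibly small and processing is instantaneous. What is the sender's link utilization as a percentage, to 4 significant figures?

t_tx = L/R = 7312/320000000 = 2.285e-05 s.
t_prop = 840/2.3e+08 = 3.65217e-06 s; RTT = 7.30435e-06 s.
Cycle = t_tx + RTT = 3.01543e-05 s.
Utilization = t_tx / cycle = 2.285e-05/3.01543e-05 = 75.78 %.

75.78 %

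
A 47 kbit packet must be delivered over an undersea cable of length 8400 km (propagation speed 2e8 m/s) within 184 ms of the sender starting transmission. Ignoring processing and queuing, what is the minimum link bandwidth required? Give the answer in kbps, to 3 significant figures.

Propagation delay = 8400000 / 200000000 = 42 ms.
Transmission budget = 184 − 42 = 142 ms.
R ≥ L / t_tx = 47000 bits / 0.142 s = 331 kbps.

331 kbps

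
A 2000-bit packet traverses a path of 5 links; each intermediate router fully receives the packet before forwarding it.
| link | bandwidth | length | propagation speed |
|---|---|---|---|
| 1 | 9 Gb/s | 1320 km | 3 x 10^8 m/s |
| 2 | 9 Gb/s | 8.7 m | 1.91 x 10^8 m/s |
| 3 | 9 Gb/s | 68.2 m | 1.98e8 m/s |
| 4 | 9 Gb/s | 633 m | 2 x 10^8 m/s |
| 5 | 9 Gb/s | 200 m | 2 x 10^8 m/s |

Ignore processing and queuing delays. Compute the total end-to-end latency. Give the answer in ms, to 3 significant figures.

4.41 ms

Transmission delay per hop = L/R = 2000/9000000000 = 0.000222222 ms; 5 hops → 0.00111111 ms.
Propagation delays (d/s per hop): 4.4, 4.55497e-05, 0.000344444, 0.003165, 0.001 ms; sum = 4.40455 ms.
End-to-end = 4.41 ms.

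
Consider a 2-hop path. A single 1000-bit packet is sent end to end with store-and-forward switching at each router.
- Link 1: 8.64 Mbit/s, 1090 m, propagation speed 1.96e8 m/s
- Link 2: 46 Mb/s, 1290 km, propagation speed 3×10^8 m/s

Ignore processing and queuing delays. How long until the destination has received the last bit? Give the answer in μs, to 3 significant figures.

Transmission delays (L/R per hop): 115.741, 21.7391 μs; sum = 137.48 μs.
Propagation delays (d/s per hop): 5.56122, 4300 μs; sum = 4305.56 μs.
End-to-end = 4440 μs.

4440 μs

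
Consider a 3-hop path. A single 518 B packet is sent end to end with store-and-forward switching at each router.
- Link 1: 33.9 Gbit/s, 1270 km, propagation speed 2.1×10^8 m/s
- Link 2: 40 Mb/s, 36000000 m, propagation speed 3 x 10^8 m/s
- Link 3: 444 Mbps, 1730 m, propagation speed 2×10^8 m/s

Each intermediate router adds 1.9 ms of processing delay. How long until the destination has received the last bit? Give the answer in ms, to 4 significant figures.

130.0 ms

L = 518 × 8 = 4144 bits.
Transmission delays (L/R per hop): 0.000122242, 0.1036, 0.00933333 ms; sum = 0.113056 ms.
Propagation delays (d/s per hop): 6.04762, 120, 0.00865 ms; sum = 126.056 ms.
Processing at 2 router(s): 2 × 1.9 ms = 3.8 ms.
End-to-end = 130.0 ms.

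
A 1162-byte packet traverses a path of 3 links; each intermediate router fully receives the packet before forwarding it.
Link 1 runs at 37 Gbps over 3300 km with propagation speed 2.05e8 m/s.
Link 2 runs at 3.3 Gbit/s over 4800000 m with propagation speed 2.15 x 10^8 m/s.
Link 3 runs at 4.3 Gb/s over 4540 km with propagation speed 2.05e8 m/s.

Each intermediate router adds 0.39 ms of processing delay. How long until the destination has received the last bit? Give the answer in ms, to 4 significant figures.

61.35 ms

L = 1162 × 8 = 9296 bits.
Transmission delays (L/R per hop): 0.000251243, 0.00281697, 0.00216186 ms; sum = 0.00523007 ms.
Propagation delays (d/s per hop): 16.0976, 22.3256, 22.1463 ms; sum = 60.5695 ms.
Processing at 2 router(s): 2 × 0.39 ms = 0.78 ms.
End-to-end = 61.35 ms.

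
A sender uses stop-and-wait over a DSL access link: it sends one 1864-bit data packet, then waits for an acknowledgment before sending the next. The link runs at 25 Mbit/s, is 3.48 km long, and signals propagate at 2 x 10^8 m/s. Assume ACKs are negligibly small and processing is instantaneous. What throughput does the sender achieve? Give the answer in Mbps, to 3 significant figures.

t_tx = L/R = 1864/25000000 = 7.456e-05 s.
t_prop = 3480/200000000 = 1.74e-05 s; RTT = 3.48e-05 s.
Cycle = t_tx + RTT = 0.00010936 s.
Throughput = L / cycle = 1864 / 0.00010936 = 17.0 Mbps.

17.0 Mbps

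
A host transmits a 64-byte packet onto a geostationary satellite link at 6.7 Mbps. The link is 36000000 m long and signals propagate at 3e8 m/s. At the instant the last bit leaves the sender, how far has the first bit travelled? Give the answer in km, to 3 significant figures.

22.9 km

t_tx = L/R = 512/6700000 = 7.64179e-05 s.
Distance = s × t_tx = 300000000 × 7.64179e-05 = 22.9 km.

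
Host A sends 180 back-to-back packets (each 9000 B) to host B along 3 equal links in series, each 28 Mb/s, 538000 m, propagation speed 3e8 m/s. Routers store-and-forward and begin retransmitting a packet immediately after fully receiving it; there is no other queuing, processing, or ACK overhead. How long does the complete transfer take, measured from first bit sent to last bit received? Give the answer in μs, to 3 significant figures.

Per-hop transmission t_tx = L/R = 72000/28000000 = 2571.43 μs.
Per-hop propagation t_prop = 538000/300000000 = 1793.33 μs.
Pipeline fill: first packet needs 3·t_tx to clear all hops; remaining 179 packets each add one t_tx.
Total = (3+180-1)·t_tx + 3·t_prop = 182·2571.43 + 3·1793.33 = 473000 μs.

473000 μs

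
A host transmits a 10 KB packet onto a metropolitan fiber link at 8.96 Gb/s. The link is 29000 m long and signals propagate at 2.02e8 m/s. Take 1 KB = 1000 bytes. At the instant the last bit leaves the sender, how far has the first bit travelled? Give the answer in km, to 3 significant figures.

1.80 km

t_tx = L/R = 80000/8960000000 = 8.92857e-06 s.
Distance = s × t_tx = 202000000 × 8.92857e-06 = 1.80 km.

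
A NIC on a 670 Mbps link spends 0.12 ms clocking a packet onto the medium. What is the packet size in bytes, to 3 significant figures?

10100 bytes

L = R × t_tx = 670000000 b/s × 0.00012 s = 80400 bits.
In bytes: 80400 / 8 = 10100 bytes.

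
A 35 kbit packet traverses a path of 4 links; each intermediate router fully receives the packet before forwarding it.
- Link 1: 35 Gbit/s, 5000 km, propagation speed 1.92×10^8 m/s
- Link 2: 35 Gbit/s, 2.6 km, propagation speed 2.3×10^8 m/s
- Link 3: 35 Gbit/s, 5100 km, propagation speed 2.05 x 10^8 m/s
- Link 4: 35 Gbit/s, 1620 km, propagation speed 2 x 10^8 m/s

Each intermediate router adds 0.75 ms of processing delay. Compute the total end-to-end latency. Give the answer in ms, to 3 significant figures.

L = 35000 bits.
Transmission delay per hop = L/R = 35000/35000000000 = 0.001 ms; 4 hops → 0.004 ms.
Propagation delays (d/s per hop): 26.0417, 0.0113043, 24.878, 8.1 ms; sum = 59.031 ms.
Processing at 3 router(s): 3 × 0.75 ms = 2.25 ms.
End-to-end = 61.3 ms.

61.3 ms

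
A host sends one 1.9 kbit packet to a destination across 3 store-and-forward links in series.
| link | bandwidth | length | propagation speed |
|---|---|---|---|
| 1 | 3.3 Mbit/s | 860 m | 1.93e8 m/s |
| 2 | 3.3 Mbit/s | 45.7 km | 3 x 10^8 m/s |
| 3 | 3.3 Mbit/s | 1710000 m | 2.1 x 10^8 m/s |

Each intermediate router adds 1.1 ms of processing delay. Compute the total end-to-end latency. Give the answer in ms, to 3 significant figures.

12.2 ms

L = 1900 bits.
Transmission delay per hop = L/R = 1900/3300000 = 0.575758 ms; 3 hops → 1.72727 ms.
Propagation delays (d/s per hop): 0.00445596, 0.152333, 8.14286 ms; sum = 8.29965 ms.
Processing at 2 router(s): 2 × 1.1 ms = 2.2 ms.
End-to-end = 12.2 ms.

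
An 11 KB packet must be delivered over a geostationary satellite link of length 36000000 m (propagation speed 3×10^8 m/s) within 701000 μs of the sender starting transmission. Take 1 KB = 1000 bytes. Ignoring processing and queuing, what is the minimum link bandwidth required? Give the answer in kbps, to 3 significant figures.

151 kbps

L = 88000 bits.
Propagation delay = 36000000 / 300000000 = 120000 μs.
Transmission budget = 701000 − 120000 = 581000 μs.
R ≥ L / t_tx = 88000 bits / 0.581 s = 151 kbps.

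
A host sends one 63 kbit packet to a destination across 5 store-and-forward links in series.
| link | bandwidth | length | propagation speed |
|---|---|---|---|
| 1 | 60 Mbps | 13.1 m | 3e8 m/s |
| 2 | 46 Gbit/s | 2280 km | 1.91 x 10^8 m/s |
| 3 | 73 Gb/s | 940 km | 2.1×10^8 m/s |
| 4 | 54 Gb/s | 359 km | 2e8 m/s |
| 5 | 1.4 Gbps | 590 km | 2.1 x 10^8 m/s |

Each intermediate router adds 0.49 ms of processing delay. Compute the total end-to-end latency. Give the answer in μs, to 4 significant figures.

L = 63000 bits.
Transmission delays (L/R per hop): 1050, 1.36957, 0.863014, 1.16667, 45 μs; sum = 1098.4 μs.
Propagation delays (d/s per hop): 0.0436667, 11937.2, 4476.19, 1795, 2809.52 μs; sum = 21017.9 μs.
Processing at 4 router(s): 4 × 0.49 ms = 1960 μs.
End-to-end = 24080 μs.

24080 μs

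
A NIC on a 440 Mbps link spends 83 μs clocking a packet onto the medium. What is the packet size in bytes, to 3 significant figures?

L = R × t_tx = 440000000 b/s × 8.3e-05 s = 36520 bits.
In bytes: 36520 / 8 = 4570 bytes.

4570 bytes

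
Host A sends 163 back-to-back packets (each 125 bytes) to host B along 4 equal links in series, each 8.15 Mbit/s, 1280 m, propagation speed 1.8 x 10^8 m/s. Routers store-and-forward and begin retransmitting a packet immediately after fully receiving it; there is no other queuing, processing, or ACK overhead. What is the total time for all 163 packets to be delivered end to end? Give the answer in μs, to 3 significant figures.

20400 μs

Per-hop transmission t_tx = L/R = 1000/8150000 = 122.699 μs.
Per-hop propagation t_prop = 1280/180000000 = 7.11111 μs.
Pipeline fill: first packet needs 4·t_tx to clear all hops; remaining 162 packets each add one t_tx.
Total = (4+163-1)·t_tx + 4·t_prop = 166·122.699 + 4·7.11111 = 20400 μs.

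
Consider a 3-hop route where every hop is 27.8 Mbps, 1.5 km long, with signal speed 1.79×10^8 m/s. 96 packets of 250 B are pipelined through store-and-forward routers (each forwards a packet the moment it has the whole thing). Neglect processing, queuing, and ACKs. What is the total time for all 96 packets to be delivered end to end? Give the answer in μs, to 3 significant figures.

Per-hop transmission t_tx = L/R = 2000/27800000 = 71.9424 μs.
Per-hop propagation t_prop = 1500/179000000 = 8.37989 μs.
Pipeline fill: first packet needs 3·t_tx to clear all hops; remaining 95 packets each add one t_tx.
Total = (3+96-1)·t_tx + 3·t_prop = 98·71.9424 + 3·8.37989 = 7080 μs.

7080 μs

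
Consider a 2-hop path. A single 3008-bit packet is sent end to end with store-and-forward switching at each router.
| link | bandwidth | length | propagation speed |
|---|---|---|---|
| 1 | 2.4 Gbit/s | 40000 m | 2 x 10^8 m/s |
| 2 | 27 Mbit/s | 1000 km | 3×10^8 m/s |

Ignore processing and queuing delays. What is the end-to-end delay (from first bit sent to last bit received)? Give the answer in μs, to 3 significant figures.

3650 μs

Transmission delays (L/R per hop): 1.25333, 111.407 μs; sum = 112.661 μs.
Propagation delays (d/s per hop): 200, 3333.33 μs; sum = 3533.33 μs.
End-to-end = 3650 μs.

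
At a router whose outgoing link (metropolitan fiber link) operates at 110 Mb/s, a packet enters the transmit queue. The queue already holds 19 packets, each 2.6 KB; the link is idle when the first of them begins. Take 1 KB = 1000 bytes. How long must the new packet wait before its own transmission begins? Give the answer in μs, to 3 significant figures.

Each queued packet: L/R = 20800/110000000 = 189.091 μs.
19 queued → 3592.73 μs.
Queuing delay = 3590 μs.

3590 μs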